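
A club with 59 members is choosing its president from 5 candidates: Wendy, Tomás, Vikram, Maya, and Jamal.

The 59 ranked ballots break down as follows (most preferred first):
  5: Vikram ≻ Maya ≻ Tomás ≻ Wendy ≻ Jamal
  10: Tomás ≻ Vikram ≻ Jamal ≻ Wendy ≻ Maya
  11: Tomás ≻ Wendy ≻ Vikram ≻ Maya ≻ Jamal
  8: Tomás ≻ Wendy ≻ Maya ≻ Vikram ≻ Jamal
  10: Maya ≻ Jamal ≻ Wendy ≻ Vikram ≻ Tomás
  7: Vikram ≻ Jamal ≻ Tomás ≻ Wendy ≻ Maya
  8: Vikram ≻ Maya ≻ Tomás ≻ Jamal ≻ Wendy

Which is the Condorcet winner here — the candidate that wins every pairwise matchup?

Vikram

Vikram vs Wendy: 30–29
Vikram vs Tomás: 30–29
Vikram vs Maya: 41–18
Vikram vs Jamal: 49–10
Vikram beats every other candidate.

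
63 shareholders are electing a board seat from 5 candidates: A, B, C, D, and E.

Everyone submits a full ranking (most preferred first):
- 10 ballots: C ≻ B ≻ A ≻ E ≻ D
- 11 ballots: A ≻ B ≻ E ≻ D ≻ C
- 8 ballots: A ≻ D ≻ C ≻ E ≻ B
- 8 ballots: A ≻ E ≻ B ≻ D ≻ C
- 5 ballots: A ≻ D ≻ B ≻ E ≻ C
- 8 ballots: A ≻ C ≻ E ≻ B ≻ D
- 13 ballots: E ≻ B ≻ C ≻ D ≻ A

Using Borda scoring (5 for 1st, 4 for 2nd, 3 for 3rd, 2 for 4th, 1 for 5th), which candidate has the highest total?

A

A: 10×3 + 11×5 + 8×5 + 8×5 + 5×5 + 8×5 + 13×1 = 243
B: 10×4 + 11×4 + 8×1 + 8×3 + 5×3 + 8×2 + 13×4 = 199
C: 10×5 + 11×1 + 8×3 + 8×1 + 5×1 + 8×4 + 13×3 = 169
D: 10×1 + 11×2 + 8×4 + 8×2 + 5×4 + 8×1 + 13×2 = 134
E: 10×2 + 11×3 + 8×2 + 8×4 + 5×2 + 8×3 + 13×5 = 200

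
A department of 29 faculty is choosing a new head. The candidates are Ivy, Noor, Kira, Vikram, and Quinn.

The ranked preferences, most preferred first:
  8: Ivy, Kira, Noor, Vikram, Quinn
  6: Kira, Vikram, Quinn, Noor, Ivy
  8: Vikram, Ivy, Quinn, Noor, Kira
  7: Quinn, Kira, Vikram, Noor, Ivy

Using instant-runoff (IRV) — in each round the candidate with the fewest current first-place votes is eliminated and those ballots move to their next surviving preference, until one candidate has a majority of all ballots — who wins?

Round 1: Ivy 8, Noor 0, Kira 6, Vikram 8, Quinn 7. Noor eliminated.
Round 2: Ivy 8, Kira 6, Vikram 8, Quinn 7. Kira eliminated.
Round 3: Ivy 8, Vikram 14, Quinn 7. Quinn eliminated.
Round 4: Ivy 8, Vikram 21. Vikram has a majority (≥15).

Vikram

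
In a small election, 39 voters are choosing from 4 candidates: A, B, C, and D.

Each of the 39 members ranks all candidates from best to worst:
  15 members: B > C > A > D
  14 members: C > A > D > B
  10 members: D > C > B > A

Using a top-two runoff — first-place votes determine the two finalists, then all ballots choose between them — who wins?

C

Round 1 first-place votes: A 0, B 15, C 14, D 10. B and C advance.
Runoff: B is ranked above C on 15 ballots, C above B on 24.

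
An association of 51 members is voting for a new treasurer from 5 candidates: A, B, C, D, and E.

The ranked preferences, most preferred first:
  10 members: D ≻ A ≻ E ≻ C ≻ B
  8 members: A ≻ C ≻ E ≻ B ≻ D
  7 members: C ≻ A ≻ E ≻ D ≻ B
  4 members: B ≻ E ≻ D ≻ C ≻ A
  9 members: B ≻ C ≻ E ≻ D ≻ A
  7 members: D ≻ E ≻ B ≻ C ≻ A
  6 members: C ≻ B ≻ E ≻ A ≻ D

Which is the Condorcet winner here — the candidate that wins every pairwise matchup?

C vs A: 33–18
C vs B: 31–20
C vs D: 30–21
C vs E: 30–21
C beats every other candidate.

C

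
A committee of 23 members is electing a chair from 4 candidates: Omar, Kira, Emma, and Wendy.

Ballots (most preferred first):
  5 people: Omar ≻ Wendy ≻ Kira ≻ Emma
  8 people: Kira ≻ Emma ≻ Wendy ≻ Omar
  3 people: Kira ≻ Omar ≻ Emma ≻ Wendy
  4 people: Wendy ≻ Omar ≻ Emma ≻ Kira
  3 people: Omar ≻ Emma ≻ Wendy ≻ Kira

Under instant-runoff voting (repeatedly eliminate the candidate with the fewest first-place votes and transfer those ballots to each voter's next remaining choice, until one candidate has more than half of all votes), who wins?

Omar

Round 1: Omar 8, Kira 11, Emma 0, Wendy 4. Emma eliminated.
Round 2: Omar 8, Kira 11, Wendy 4. Wendy eliminated.
Round 3: Omar 12, Kira 11. Omar has a majority (≥12).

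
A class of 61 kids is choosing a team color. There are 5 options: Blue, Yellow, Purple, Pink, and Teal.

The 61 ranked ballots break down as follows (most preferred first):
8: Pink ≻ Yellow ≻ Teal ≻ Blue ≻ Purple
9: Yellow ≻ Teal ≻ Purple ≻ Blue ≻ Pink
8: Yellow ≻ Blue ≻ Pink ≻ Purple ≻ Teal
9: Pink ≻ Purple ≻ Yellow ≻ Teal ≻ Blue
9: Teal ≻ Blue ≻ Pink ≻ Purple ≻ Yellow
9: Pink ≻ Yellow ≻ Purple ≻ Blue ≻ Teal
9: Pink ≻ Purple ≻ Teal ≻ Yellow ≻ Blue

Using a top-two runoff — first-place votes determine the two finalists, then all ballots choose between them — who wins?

Round 1 first-place votes: Blue 0, Yellow 17, Purple 0, Pink 35, Teal 9. Pink and Yellow advance.
Runoff: Pink is ranked above Yellow on 44 ballots, Yellow above Pink on 17.

Pink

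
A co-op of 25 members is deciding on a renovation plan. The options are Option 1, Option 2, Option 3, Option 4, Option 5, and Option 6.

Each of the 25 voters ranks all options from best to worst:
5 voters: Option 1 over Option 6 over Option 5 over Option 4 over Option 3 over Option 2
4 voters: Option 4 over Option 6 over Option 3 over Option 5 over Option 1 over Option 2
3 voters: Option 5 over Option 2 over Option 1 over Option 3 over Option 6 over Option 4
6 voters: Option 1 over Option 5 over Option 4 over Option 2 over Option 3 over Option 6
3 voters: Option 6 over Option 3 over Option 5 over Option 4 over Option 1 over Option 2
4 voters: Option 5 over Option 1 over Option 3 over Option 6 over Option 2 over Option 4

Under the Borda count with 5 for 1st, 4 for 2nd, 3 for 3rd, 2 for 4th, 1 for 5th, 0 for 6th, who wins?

Option 5

Option 1: 5×5 + 4×1 + 3×3 + 6×5 + 3×1 + 4×4 = 87
Option 2: 5×0 + 4×0 + 3×4 + 6×2 + 3×0 + 4×1 = 28
Option 3: 5×1 + 4×3 + 3×2 + 6×1 + 3×4 + 4×3 = 53
Option 4: 5×2 + 4×5 + 3×0 + 6×3 + 3×2 + 4×0 = 54
Option 5: 5×3 + 4×2 + 3×5 + 6×4 + 3×3 + 4×5 = 91
Option 6: 5×4 + 4×4 + 3×1 + 6×0 + 3×5 + 4×2 = 62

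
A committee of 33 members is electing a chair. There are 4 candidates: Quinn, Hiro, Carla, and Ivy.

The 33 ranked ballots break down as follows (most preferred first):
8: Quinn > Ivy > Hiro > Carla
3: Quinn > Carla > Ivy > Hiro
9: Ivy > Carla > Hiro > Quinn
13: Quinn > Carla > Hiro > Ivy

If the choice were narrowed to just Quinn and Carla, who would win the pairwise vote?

Quinn is ranked above Carla on 24 ballots; Carla above Quinn on 9.

Quinn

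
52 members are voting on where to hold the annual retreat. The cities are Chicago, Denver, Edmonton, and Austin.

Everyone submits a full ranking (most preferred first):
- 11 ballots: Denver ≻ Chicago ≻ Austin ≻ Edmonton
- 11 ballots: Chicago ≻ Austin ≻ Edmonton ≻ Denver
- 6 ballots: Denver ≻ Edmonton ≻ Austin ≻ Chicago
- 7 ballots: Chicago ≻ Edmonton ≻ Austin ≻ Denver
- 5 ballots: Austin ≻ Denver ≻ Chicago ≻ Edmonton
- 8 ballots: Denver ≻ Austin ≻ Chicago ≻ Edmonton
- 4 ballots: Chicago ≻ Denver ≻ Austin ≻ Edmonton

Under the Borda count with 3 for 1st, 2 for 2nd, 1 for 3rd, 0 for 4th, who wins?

Chicago

Chicago: 11×2 + 11×3 + 6×0 + 7×3 + 5×1 + 8×1 + 4×3 = 101
Denver: 11×3 + 11×0 + 6×3 + 7×0 + 5×2 + 8×3 + 4×2 = 93
Edmonton: 11×0 + 11×1 + 6×2 + 7×2 + 5×0 + 8×0 + 4×0 = 37
Austin: 11×1 + 11×2 + 6×1 + 7×1 + 5×3 + 8×2 + 4×1 = 81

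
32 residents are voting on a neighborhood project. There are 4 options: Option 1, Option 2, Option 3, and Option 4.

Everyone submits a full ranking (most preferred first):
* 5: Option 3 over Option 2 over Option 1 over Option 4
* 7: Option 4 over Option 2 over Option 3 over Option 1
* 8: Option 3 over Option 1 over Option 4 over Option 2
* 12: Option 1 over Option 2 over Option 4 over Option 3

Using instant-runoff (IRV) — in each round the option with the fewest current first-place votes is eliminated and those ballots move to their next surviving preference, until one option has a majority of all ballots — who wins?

Round 1: Option 1 12, Option 2 0, Option 3 13, Option 4 7. Option 2 eliminated.
Round 2: Option 1 12, Option 3 13, Option 4 7. Option 4 eliminated.
Round 3: Option 1 12, Option 3 20. Option 3 has a majority (≥17).

Option 3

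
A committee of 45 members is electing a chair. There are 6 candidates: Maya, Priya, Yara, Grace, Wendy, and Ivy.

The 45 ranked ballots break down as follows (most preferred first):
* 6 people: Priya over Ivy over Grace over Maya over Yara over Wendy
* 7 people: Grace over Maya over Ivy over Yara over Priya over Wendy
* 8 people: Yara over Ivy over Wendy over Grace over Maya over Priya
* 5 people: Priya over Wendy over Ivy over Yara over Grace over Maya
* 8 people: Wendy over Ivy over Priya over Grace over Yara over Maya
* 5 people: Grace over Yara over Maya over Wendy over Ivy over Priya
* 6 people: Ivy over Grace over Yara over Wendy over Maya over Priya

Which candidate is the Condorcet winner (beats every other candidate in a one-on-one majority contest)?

Ivy vs Maya: 33–12
Ivy vs Priya: 34–11
Ivy vs Yara: 32–13
Ivy vs Grace: 33–12
Ivy vs Wendy: 27–18
Ivy beats every other candidate.

Ivy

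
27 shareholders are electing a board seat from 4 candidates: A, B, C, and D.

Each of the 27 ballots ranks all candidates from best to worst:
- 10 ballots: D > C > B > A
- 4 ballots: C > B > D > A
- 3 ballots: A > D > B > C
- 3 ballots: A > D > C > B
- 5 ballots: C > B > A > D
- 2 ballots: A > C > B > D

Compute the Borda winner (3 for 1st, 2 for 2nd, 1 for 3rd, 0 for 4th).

A: 10×0 + 4×0 + 3×3 + 3×3 + 5×1 + 2×3 = 29
B: 10×1 + 4×2 + 3×1 + 3×0 + 5×2 + 2×1 = 33
C: 10×2 + 4×3 + 3×0 + 3×1 + 5×3 + 2×2 = 54
D: 10×3 + 4×1 + 3×2 + 3×2 + 5×0 + 2×0 = 46

C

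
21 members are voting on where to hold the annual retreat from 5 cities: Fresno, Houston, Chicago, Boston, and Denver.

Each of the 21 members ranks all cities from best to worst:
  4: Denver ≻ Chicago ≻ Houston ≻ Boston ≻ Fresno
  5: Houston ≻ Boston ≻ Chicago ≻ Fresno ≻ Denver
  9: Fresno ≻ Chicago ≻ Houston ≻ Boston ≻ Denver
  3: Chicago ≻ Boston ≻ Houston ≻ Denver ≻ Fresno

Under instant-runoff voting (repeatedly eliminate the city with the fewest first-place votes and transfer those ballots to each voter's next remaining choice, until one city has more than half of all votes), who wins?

Houston

Round 1: Fresno 9, Houston 5, Chicago 3, Boston 0, Denver 4. Boston eliminated.
Round 2: Fresno 9, Houston 5, Chicago 3, Denver 4. Chicago eliminated.
Round 3: Fresno 9, Houston 8, Denver 4. Denver eliminated.
Round 4: Fresno 9, Houston 12. Houston has a majority (≥11).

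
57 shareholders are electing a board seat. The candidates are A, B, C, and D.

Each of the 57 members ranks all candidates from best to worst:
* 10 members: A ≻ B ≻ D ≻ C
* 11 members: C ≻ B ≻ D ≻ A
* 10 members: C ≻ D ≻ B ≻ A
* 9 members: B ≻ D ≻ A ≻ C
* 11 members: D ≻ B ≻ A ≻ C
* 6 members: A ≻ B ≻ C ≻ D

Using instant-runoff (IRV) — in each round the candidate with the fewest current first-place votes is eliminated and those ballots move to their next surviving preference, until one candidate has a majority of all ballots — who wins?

D

Round 1: A 16, B 9, C 21, D 11. B eliminated.
Round 2: A 16, C 21, D 20. A eliminated.
Round 3: C 27, D 30. D has a majority (≥29).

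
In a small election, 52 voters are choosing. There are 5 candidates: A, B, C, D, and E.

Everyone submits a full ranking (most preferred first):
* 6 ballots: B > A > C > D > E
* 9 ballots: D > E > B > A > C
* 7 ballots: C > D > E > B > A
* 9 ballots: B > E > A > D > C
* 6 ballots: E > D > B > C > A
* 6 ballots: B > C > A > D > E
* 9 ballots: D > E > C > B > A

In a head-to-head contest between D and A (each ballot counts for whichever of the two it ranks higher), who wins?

D is ranked above A on 31 ballots; A above D on 21.

D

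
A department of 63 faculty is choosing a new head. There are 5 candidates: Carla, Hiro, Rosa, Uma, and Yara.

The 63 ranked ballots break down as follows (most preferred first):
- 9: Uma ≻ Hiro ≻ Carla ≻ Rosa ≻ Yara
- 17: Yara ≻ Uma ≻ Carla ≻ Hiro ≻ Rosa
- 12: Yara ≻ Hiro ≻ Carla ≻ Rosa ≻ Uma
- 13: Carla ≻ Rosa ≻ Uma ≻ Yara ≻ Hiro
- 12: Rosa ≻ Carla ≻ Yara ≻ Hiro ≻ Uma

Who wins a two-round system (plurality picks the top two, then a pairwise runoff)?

Carla

Round 1 first-place votes: Carla 13, Hiro 0, Rosa 12, Uma 9, Yara 29. Yara and Carla advance.
Runoff: Yara is ranked above Carla on 29 ballots, Carla above Yara on 34.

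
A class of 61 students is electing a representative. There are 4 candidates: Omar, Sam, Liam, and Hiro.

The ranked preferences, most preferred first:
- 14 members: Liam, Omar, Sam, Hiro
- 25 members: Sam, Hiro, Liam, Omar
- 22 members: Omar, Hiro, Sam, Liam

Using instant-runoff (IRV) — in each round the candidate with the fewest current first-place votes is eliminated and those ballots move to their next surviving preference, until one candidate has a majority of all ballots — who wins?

Omar

Round 1: Omar 22, Sam 25, Liam 14, Hiro 0. Hiro eliminated.
Round 2: Omar 22, Sam 25, Liam 14. Liam eliminated.
Round 3: Omar 36, Sam 25. Omar has a majority (≥31).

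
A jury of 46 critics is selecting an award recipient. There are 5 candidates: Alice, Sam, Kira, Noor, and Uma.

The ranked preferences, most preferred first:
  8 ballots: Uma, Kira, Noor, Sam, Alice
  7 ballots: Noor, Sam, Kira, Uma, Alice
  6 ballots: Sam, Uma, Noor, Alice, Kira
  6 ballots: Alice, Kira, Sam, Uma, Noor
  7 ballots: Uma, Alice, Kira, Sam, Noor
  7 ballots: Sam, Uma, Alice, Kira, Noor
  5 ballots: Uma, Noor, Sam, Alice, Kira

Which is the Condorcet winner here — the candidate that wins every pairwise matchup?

Sam

Sam vs Alice: 33–13
Sam vs Kira: 25–21
Sam vs Noor: 26–20
Sam vs Uma: 26–20
Sam beats every other candidate.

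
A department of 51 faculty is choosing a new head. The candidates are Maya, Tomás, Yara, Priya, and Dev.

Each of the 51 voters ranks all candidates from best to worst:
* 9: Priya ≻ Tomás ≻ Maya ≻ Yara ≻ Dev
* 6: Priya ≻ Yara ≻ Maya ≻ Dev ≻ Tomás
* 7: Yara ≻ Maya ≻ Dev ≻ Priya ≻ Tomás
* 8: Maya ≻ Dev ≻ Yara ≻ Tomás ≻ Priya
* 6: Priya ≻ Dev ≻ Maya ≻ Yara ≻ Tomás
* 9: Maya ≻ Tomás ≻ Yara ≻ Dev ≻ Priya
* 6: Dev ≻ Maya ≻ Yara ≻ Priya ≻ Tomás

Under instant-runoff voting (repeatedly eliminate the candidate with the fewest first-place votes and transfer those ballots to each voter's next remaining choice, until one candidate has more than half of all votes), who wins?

Round 1: Maya 17, Tomás 0, Yara 7, Priya 21, Dev 6. Tomás eliminated.
Round 2: Maya 17, Yara 7, Priya 21, Dev 6. Dev eliminated.
Round 3: Maya 23, Yara 7, Priya 21. Yara eliminated.
Round 4: Maya 30, Priya 21. Maya has a majority (≥26).

Maya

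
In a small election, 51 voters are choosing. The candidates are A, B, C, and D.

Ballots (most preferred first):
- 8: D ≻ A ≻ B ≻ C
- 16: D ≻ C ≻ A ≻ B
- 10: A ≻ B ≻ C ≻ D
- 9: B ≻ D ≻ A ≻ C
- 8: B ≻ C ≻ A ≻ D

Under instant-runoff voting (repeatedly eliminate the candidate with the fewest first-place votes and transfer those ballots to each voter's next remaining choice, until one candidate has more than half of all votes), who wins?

B

Round 1: A 10, B 17, C 0, D 24. C eliminated.
Round 2: A 10, B 17, D 24. A eliminated.
Round 3: B 27, D 24. B has a majority (≥26).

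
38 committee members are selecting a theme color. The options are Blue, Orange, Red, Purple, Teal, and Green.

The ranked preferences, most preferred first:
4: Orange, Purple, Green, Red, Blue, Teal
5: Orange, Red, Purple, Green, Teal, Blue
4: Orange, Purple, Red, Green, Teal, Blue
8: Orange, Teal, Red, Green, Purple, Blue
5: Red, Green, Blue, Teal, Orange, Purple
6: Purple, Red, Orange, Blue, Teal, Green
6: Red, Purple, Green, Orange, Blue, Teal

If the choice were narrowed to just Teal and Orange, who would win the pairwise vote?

Orange

Teal is ranked above Orange on 5 ballots; Orange above Teal on 33.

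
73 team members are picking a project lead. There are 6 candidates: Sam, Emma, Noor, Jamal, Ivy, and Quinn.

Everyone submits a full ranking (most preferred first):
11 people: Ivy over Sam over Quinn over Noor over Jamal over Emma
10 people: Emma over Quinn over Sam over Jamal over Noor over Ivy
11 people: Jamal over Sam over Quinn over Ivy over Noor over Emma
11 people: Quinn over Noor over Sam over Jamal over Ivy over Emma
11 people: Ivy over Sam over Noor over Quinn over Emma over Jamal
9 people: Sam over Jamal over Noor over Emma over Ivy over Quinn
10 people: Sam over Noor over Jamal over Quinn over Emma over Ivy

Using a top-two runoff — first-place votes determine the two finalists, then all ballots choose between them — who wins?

Round 1 first-place votes: Sam 19, Emma 10, Noor 0, Jamal 11, Ivy 22, Quinn 11. Ivy and Sam advance.
Runoff: Ivy is ranked above Sam on 22 ballots, Sam above Ivy on 51.

Sam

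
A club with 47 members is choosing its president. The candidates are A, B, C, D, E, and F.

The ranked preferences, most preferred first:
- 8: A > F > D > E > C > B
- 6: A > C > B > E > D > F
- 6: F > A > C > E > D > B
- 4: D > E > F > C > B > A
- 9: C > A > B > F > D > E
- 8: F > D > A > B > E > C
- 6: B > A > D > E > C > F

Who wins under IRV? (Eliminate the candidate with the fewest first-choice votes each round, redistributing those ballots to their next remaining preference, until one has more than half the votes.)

A

Round 1: A 14, B 6, C 9, D 4, E 0, F 14. E eliminated.
Round 2: A 14, B 6, C 9, D 4, F 14. D eliminated.
Round 3: A 14, B 6, C 9, F 18. B eliminated.
Round 4: A 20, C 9, F 18. C eliminated.
Round 5: A 29, F 18. A has a majority (≥24).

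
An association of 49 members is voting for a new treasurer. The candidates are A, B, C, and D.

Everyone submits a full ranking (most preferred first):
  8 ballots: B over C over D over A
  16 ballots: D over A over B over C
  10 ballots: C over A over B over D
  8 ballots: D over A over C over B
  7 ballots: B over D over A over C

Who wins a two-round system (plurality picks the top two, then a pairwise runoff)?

Round 1 first-place votes: A 0, B 15, C 10, D 24. D and B advance.
Runoff: D is ranked above B on 24 ballots, B above D on 25.

B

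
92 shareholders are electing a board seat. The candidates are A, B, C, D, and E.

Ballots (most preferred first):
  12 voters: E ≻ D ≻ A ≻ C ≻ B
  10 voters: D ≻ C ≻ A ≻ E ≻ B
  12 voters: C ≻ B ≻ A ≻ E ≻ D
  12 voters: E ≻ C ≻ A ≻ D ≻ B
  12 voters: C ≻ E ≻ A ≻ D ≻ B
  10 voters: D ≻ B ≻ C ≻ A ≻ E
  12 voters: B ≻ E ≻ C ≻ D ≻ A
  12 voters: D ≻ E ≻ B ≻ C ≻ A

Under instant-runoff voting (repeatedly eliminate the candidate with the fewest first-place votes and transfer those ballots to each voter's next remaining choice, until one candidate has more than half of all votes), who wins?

E

Round 1: A 0, B 12, C 24, D 32, E 24. A eliminated.
Round 2: B 12, C 24, D 32, E 24. B eliminated.
Round 3: C 24, D 32, E 36. C eliminated.
Round 4: D 32, E 60. E has a majority (≥47).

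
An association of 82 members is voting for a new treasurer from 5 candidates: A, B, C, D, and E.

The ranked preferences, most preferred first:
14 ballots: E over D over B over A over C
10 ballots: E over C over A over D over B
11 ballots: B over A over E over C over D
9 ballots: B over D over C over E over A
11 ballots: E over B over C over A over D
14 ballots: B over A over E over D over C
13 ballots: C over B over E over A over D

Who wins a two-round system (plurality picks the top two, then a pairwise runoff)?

Round 1 first-place votes: A 0, B 34, C 13, D 0, E 35. E and B advance.
Runoff: E is ranked above B on 35 ballots, B above E on 47.

B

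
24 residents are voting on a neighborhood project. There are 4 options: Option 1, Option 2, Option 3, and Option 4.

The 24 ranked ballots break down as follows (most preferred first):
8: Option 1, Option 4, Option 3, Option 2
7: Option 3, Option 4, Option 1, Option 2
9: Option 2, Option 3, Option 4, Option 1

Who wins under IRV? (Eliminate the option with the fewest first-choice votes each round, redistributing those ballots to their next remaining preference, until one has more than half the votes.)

Option 1

Round 1: Option 1 8, Option 2 9, Option 3 7, Option 4 0. Option 4 eliminated.
Round 2: Option 1 8, Option 2 9, Option 3 7. Option 3 eliminated.
Round 3: Option 1 15, Option 2 9. Option 1 has a majority (≥13).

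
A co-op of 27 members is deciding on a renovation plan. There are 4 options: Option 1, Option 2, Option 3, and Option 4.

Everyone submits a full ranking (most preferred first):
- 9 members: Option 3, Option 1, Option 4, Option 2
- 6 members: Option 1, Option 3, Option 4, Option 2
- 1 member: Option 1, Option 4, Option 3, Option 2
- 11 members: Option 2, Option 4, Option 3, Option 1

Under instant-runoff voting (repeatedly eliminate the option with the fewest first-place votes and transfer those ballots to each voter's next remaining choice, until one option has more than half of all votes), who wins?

Option 3

Round 1: Option 1 7, Option 2 11, Option 3 9, Option 4 0. Option 4 eliminated.
Round 2: Option 1 7, Option 2 11, Option 3 9. Option 1 eliminated.
Round 3: Option 2 11, Option 3 16. Option 3 has a majority (≥14).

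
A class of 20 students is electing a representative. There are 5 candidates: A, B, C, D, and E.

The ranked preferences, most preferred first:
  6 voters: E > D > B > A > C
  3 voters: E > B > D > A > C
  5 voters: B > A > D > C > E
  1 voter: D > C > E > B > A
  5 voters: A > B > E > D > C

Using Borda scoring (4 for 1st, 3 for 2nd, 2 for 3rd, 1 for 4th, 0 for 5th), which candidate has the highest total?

B

A: 6×1 + 3×1 + 5×3 + 1×0 + 5×4 = 44
B: 6×2 + 3×3 + 5×4 + 1×1 + 5×3 = 57
C: 6×0 + 3×0 + 5×1 + 1×3 + 5×0 = 8
D: 6×3 + 3×2 + 5×2 + 1×4 + 5×1 = 43
E: 6×4 + 3×4 + 5×0 + 1×2 + 5×2 = 48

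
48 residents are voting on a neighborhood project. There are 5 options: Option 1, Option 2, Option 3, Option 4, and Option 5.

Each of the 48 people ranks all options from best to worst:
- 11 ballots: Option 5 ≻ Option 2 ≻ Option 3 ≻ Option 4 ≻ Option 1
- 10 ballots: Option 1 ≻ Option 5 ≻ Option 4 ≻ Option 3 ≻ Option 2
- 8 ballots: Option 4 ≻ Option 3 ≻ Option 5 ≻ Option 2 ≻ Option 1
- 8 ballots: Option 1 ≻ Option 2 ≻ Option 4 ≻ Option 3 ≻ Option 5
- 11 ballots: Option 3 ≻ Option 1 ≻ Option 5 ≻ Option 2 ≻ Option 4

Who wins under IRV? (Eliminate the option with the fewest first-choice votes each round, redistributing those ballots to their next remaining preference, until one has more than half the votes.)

Round 1: Option 1 18, Option 2 0, Option 3 11, Option 4 8, Option 5 11. Option 2 eliminated.
Round 2: Option 1 18, Option 3 11, Option 4 8, Option 5 11. Option 4 eliminated.
Round 3: Option 1 18, Option 3 19, Option 5 11. Option 5 eliminated.
Round 4: Option 1 18, Option 3 30. Option 3 has a majority (≥25).

Option 3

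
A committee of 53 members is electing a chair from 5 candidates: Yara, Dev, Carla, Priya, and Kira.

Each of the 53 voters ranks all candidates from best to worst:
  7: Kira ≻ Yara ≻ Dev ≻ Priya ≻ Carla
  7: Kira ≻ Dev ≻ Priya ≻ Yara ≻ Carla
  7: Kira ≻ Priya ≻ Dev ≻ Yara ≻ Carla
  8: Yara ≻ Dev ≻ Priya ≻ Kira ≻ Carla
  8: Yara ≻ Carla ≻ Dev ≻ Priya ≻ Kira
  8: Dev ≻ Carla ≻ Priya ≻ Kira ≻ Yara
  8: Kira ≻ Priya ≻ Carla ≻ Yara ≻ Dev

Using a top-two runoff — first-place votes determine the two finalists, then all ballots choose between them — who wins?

Kira

Round 1 first-place votes: Yara 16, Dev 8, Carla 0, Priya 0, Kira 29. Kira and Yara advance.
Runoff: Kira is ranked above Yara on 37 ballots, Yara above Kira on 16.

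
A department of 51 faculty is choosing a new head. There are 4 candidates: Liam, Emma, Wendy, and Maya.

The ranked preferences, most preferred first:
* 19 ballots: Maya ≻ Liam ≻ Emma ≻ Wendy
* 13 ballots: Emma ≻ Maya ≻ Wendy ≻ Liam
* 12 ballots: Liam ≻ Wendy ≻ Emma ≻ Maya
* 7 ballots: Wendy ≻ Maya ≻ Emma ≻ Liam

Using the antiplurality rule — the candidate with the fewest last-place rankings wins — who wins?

Last-place votes: Liam 20, Emma 0, Wendy 19, Maya 12.

Emma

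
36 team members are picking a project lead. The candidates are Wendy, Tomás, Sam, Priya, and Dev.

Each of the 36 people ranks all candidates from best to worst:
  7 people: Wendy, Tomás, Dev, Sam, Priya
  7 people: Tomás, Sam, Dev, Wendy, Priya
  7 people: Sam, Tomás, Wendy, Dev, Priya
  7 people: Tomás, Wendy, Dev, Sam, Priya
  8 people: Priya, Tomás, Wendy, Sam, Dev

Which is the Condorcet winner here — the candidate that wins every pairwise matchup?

Tomás

Tomás vs Wendy: 29–7
Tomás vs Sam: 29–7
Tomás vs Priya: 28–8
Tomás vs Dev: 36–0
Tomás beats every other candidate.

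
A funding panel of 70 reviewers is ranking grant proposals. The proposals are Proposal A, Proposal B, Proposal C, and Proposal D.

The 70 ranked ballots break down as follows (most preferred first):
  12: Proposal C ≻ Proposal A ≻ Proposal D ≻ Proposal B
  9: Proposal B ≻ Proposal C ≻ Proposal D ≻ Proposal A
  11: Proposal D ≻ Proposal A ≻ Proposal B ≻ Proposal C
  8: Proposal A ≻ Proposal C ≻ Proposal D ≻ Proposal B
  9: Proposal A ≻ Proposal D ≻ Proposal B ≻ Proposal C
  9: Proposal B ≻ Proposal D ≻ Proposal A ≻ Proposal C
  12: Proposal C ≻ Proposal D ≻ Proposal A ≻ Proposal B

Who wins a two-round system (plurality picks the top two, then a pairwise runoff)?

Proposal B

Round 1 first-place votes: Proposal A 17, Proposal B 18, Proposal C 24, Proposal D 11. Proposal C and Proposal B advance.
Runoff: Proposal C is ranked above Proposal B on 32 ballots, Proposal B above Proposal C on 38.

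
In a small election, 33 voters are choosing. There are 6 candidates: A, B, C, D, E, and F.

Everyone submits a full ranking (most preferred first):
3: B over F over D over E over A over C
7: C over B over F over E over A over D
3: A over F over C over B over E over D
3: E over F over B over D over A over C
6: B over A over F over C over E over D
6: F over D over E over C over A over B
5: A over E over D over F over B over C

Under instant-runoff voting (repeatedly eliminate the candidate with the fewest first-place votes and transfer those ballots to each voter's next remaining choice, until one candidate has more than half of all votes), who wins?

F

Round 1: A 8, B 9, C 7, D 0, E 3, F 6. D eliminated.
Round 2: A 8, B 9, C 7, E 3, F 6. E eliminated.
Round 3: A 8, B 9, C 7, F 9. C eliminated.
Round 4: A 8, B 16, F 9. A eliminated.
Round 5: B 16, F 17. F has a majority (≥17).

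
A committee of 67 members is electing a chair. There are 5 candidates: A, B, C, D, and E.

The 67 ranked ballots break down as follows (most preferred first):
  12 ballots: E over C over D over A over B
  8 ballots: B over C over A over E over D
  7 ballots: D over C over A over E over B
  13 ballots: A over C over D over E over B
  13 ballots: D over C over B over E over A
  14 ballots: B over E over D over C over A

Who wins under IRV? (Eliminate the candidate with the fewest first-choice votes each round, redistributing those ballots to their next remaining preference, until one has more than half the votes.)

Round 1: A 13, B 22, C 0, D 20, E 12. C eliminated.
Round 2: A 13, B 22, D 20, E 12. E eliminated.
Round 3: A 13, B 22, D 32. A eliminated.
Round 4: B 22, D 45. D has a majority (≥34).

D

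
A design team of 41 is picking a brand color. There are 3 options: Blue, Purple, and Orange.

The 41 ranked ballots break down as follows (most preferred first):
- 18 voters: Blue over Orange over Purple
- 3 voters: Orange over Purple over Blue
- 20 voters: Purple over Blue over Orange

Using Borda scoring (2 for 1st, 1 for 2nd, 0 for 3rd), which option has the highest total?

Blue

Blue: 18×2 + 3×0 + 20×1 = 56
Purple: 18×0 + 3×1 + 20×2 = 43
Orange: 18×1 + 3×2 + 20×0 = 24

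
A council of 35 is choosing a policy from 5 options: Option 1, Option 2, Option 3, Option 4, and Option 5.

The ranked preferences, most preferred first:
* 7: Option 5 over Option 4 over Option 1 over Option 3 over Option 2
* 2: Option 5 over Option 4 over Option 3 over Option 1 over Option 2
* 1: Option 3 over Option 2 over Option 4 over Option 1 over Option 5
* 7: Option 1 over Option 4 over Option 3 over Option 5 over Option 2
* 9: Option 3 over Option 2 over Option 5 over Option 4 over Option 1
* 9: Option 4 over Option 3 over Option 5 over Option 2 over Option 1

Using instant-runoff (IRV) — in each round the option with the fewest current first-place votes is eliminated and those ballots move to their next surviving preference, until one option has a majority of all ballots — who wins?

Option 4

Round 1: Option 1 7, Option 2 0, Option 3 10, Option 4 9, Option 5 9. Option 2 eliminated.
Round 2: Option 1 7, Option 3 10, Option 4 9, Option 5 9. Option 1 eliminated.
Round 3: Option 3 10, Option 4 16, Option 5 9. Option 5 eliminated.
Round 4: Option 3 10, Option 4 25. Option 4 has a majority (≥18).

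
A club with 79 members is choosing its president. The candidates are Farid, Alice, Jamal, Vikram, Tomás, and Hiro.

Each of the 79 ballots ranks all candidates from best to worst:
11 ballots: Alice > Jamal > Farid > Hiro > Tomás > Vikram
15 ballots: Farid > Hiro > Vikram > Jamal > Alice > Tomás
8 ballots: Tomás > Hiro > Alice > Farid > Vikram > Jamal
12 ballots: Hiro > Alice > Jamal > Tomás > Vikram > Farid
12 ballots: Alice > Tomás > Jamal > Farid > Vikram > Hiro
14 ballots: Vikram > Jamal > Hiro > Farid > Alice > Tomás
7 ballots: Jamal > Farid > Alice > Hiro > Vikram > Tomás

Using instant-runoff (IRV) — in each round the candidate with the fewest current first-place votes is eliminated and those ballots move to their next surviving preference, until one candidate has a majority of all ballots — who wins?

Hiro

Round 1: Farid 15, Alice 23, Jamal 7, Vikram 14, Tomás 8, Hiro 12. Jamal eliminated.
Round 2: Farid 22, Alice 23, Vikram 14, Tomás 8, Hiro 12. Tomás eliminated.
Round 3: Farid 22, Alice 23, Vikram 14, Hiro 20. Vikram eliminated.
Round 4: Farid 22, Alice 23, Hiro 34. Farid eliminated.
Round 5: Alice 30, Hiro 49. Hiro has a majority (≥40).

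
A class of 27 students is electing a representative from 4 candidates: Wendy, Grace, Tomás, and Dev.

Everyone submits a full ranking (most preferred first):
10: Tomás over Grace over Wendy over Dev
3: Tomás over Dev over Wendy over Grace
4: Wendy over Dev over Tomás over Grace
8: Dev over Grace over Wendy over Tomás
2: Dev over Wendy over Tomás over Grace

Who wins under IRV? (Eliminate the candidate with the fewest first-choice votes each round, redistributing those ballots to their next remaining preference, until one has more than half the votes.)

Round 1: Wendy 4, Grace 0, Tomás 13, Dev 10. Grace eliminated.
Round 2: Wendy 4, Tomás 13, Dev 10. Wendy eliminated.
Round 3: Tomás 13, Dev 14. Dev has a majority (≥14).

Dev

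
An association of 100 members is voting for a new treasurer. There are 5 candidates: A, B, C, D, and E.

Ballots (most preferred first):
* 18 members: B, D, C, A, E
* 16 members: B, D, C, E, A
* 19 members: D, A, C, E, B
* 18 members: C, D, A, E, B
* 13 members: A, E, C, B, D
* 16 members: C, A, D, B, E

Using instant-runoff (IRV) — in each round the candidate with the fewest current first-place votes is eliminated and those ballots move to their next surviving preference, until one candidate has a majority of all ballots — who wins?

C

Round 1: A 13, B 34, C 34, D 19, E 0. E eliminated.
Round 2: A 13, B 34, C 34, D 19. A eliminated.
Round 3: B 34, C 47, D 19. D eliminated.
Round 4: B 34, C 66. C has a majority (≥51).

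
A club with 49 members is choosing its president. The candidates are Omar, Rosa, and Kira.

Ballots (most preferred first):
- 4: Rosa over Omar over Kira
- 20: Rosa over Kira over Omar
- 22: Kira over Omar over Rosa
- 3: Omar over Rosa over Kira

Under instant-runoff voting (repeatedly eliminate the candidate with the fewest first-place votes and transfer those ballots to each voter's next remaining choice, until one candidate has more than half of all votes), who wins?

Round 1: Omar 3, Rosa 24, Kira 22. Omar eliminated.
Round 2: Rosa 27, Kira 22. Rosa has a majority (≥25).

Rosa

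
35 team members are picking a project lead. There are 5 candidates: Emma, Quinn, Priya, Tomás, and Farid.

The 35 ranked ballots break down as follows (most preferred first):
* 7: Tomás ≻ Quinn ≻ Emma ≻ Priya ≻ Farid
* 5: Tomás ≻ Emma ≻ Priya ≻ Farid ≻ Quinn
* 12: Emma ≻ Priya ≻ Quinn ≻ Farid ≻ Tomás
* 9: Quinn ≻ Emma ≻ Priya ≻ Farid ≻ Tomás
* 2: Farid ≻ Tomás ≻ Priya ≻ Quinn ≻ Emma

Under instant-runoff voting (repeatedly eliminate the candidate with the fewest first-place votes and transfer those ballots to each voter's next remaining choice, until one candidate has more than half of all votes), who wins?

Round 1: Emma 12, Quinn 9, Priya 0, Tomás 12, Farid 2. Priya eliminated.
Round 2: Emma 12, Quinn 9, Tomás 12, Farid 2. Farid eliminated.
Round 3: Emma 12, Quinn 9, Tomás 14. Quinn eliminated.
Round 4: Emma 21, Tomás 14. Emma has a majority (≥18).

Emma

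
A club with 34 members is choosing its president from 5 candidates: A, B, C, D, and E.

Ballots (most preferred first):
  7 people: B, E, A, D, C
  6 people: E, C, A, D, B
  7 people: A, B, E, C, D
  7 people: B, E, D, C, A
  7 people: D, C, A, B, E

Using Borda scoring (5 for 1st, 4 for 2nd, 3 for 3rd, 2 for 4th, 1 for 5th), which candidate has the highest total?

A: 7×3 + 6×3 + 7×5 + 7×1 + 7×3 = 102
B: 7×5 + 6×1 + 7×4 + 7×5 + 7×2 = 118
C: 7×1 + 6×4 + 7×2 + 7×2 + 7×4 = 87
D: 7×2 + 6×2 + 7×1 + 7×3 + 7×5 = 89
E: 7×4 + 6×5 + 7×3 + 7×4 + 7×1 = 114

B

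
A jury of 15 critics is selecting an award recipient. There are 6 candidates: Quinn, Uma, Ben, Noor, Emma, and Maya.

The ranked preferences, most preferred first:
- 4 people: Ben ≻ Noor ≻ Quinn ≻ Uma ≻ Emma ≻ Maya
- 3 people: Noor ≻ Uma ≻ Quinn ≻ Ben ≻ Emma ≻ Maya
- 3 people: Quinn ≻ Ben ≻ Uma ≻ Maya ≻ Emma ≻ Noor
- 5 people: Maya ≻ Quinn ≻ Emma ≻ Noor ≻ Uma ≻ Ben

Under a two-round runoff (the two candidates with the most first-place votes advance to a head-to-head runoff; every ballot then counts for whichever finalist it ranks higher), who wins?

Ben

Round 1 first-place votes: Quinn 3, Uma 0, Ben 4, Noor 3, Emma 0, Maya 5. Maya and Ben advance.
Runoff: Maya is ranked above Ben on 5 ballots, Ben above Maya on 10.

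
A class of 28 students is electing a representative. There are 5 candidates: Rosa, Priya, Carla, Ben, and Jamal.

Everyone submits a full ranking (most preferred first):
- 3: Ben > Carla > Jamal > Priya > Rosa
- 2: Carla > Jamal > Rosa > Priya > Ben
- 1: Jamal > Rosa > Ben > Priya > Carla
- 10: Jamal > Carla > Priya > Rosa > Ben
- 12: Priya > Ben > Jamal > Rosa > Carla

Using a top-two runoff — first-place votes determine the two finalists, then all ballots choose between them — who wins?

Jamal

Round 1 first-place votes: Rosa 0, Priya 12, Carla 2, Ben 3, Jamal 11. Priya and Jamal advance.
Runoff: Priya is ranked above Jamal on 12 ballots, Jamal above Priya on 16.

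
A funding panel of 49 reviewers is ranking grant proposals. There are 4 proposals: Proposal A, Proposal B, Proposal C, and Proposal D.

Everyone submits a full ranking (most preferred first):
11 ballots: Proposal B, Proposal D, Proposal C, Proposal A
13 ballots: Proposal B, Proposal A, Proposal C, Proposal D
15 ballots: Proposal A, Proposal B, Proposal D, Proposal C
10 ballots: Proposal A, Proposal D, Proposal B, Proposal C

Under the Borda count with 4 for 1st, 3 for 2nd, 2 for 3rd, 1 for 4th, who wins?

Proposal B

Proposal A: 11×1 + 13×3 + 15×4 + 10×4 = 150
Proposal B: 11×4 + 13×4 + 15×3 + 10×2 = 161
Proposal C: 11×2 + 13×2 + 15×1 + 10×1 = 73
Proposal D: 11×3 + 13×1 + 15×2 + 10×3 = 106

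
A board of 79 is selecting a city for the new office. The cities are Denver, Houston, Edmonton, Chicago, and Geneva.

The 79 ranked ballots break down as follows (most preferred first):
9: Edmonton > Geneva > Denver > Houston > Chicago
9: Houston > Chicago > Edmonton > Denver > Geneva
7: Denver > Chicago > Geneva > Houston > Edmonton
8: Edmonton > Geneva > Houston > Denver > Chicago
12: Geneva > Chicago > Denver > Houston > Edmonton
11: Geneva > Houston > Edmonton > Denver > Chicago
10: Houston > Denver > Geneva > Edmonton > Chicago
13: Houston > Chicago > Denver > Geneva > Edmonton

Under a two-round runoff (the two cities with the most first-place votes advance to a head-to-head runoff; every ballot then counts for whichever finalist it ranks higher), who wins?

Round 1 first-place votes: Denver 7, Houston 32, Edmonton 17, Chicago 0, Geneva 23. Houston and Geneva advance.
Runoff: Houston is ranked above Geneva on 32 ballots, Geneva above Houston on 47.

Geneva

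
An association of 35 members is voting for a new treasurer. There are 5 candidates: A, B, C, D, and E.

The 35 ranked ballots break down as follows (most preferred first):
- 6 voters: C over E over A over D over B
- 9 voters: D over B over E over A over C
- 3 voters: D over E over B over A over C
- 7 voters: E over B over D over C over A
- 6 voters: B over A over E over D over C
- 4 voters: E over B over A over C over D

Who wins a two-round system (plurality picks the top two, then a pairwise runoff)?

Round 1 first-place votes: A 0, B 6, C 6, D 12, E 11. D and E advance.
Runoff: D is ranked above E on 12 ballots, E above D on 23.

E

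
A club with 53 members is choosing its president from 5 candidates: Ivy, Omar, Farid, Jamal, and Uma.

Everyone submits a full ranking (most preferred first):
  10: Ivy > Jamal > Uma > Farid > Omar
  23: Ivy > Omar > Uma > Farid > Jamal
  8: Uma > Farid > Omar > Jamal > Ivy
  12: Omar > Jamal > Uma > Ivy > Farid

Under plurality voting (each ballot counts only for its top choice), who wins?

Ivy

First-place votes: Ivy 33, Omar 12, Farid 0, Jamal 0, Uma 8.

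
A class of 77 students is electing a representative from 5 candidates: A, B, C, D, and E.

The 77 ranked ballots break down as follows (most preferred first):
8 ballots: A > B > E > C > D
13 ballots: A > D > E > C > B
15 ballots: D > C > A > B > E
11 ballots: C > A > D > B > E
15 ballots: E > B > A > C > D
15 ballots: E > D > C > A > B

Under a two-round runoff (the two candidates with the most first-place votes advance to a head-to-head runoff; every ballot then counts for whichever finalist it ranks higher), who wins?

Round 1 first-place votes: A 21, B 0, C 11, D 15, E 30. E and A advance.
Runoff: E is ranked above A on 30 ballots, A above E on 47.

A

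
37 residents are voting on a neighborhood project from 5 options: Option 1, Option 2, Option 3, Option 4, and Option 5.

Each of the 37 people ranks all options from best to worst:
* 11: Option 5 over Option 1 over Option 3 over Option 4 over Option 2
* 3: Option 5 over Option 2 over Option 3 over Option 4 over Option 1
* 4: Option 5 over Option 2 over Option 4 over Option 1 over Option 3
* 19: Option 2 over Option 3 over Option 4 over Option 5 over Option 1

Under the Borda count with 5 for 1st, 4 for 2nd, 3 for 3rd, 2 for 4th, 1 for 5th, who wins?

Option 2

Option 1: 11×4 + 3×1 + 4×2 + 19×1 = 74
Option 2: 11×1 + 3×4 + 4×4 + 19×5 = 134
Option 3: 11×3 + 3×3 + 4×1 + 19×4 = 122
Option 4: 11×2 + 3×2 + 4×3 + 19×3 = 97
Option 5: 11×5 + 3×5 + 4×5 + 19×2 = 128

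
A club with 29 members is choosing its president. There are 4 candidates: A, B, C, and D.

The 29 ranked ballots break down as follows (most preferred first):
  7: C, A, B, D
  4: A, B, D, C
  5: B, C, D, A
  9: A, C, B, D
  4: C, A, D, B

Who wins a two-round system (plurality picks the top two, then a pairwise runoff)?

Round 1 first-place votes: A 13, B 5, C 11, D 0. A and C advance.
Runoff: A is ranked above C on 13 ballots, C above A on 16.

C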